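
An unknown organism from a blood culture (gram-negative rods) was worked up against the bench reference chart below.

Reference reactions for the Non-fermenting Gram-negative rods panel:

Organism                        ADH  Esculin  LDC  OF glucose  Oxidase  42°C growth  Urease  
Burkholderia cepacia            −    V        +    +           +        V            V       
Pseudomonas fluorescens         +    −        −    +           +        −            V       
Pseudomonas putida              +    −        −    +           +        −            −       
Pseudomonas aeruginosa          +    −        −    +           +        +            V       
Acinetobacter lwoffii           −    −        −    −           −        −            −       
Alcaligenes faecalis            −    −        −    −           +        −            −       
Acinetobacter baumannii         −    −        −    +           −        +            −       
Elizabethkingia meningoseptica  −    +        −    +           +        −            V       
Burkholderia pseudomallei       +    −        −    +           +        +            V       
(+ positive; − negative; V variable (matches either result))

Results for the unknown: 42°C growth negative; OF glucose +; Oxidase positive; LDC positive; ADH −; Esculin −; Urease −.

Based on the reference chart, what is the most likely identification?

LDC +: excludes 8 organisms — 1 left.
OF glucose +: the one remaining candidate is consistent.
Oxidase +: the one remaining candidate is consistent.
42°C growth −: the one remaining candidate is consistent.
Urease −: the one remaining candidate is consistent.
ADH −: the one remaining candidate is consistent.
Esculin −: the one remaining candidate is consistent.

Burkholderia cepacia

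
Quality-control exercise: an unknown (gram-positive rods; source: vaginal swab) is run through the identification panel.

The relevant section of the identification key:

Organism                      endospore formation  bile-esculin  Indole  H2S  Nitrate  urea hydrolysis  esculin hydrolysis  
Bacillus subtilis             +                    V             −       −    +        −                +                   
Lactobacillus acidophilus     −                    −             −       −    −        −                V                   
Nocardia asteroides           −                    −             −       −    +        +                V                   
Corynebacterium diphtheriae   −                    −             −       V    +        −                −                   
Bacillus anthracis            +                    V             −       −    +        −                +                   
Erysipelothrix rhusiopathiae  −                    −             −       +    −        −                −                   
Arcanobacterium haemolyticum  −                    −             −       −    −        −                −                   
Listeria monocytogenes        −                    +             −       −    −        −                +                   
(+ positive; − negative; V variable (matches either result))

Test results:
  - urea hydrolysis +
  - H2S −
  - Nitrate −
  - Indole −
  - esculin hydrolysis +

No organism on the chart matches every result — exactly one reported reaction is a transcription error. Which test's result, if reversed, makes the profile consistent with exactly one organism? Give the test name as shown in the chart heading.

As reported, no row in the chart matches all 5 reactions.
Reversing urea hydrolysis → 2 organisms match (not unique).
Reversing H2S → still no organism matches.
Reversing Indole → still no organism matches.
Reversing esculin hydrolysis → still no organism matches.
Reversing Nitrate (to +) → unique match: Nocardia asteroides.

Nitrate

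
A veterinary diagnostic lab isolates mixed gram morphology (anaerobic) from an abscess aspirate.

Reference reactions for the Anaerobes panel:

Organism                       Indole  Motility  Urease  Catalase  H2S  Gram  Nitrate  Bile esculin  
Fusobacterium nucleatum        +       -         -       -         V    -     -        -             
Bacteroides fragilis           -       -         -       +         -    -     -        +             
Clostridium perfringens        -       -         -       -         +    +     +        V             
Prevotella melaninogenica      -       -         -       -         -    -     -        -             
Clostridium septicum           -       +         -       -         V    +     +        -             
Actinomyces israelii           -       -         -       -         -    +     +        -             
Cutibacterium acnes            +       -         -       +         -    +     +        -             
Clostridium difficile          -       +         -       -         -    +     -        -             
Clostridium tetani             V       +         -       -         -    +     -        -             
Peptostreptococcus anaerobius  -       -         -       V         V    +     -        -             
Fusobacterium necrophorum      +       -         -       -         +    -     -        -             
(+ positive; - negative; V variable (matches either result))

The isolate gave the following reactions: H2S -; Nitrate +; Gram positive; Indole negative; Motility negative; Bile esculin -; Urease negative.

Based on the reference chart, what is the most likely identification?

Motility -: excludes Clostridium septicum, Clostridium difficile, Clostridium tetani — 8 left.
Nitrate +: excludes 5 organisms — 3 left.
Gram +: all 3 remaining candidates are consistent.
Bile esculin -: all 3 remaining candidates are consistent.
Indole -: excludes Cutibacterium acnes — 2 left.
Urease -: all 2 remaining candidates are consistent.
H2S -: excludes Clostridium perfringens — 1 left.

Actinomyces israelii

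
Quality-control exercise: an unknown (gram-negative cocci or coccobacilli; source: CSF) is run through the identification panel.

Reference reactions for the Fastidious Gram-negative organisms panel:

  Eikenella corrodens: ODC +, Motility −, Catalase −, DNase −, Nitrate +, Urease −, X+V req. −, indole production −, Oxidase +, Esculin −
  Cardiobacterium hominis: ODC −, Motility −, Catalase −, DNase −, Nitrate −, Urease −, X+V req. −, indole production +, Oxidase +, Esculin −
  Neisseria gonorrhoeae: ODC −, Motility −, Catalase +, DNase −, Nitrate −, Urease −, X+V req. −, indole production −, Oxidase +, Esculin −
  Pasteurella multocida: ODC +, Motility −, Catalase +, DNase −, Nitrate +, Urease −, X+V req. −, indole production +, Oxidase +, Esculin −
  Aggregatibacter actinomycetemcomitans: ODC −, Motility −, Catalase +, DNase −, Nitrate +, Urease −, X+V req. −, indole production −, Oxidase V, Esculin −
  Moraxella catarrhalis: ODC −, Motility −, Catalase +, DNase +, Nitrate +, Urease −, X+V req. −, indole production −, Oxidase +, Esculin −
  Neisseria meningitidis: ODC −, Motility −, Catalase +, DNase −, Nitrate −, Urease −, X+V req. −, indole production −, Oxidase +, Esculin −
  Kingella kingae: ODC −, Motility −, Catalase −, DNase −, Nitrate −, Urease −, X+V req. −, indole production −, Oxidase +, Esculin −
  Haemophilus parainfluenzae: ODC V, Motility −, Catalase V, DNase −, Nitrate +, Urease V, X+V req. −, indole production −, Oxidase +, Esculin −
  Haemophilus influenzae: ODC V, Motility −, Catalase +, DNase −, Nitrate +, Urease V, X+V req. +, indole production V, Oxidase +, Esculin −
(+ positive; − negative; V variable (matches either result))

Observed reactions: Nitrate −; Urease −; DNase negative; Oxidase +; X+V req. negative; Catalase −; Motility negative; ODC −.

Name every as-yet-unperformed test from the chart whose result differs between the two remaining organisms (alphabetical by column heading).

indole production

Motility −: all 10 remaining candidates are consistent.
Oxidase +: all 10 remaining candidates are consistent.
Urease −: all 10 remaining candidates are consistent.
X+V req. −: excludes Haemophilus influenzae — 9 left.
ODC −: excludes Eikenella corrodens, Pasteurella multocida — 7 left.
DNase −: excludes Moraxella catarrhalis — 6 left.
Catalase −: excludes Neisseria gonorrhoeae, Aggregatibacter actinomycetemcomitans, Neisseria meningitidis — 3 left.
Nitrate −: excludes Haemophilus parainfluenzae — 2 left.
Two candidates remain: Cardiobacterium hominis and Kingella kingae.
  indole production: Cardiobacterium hominis +, Kingella kingae − — discriminates.
  Esculin: − vs − — same for both, does not separate.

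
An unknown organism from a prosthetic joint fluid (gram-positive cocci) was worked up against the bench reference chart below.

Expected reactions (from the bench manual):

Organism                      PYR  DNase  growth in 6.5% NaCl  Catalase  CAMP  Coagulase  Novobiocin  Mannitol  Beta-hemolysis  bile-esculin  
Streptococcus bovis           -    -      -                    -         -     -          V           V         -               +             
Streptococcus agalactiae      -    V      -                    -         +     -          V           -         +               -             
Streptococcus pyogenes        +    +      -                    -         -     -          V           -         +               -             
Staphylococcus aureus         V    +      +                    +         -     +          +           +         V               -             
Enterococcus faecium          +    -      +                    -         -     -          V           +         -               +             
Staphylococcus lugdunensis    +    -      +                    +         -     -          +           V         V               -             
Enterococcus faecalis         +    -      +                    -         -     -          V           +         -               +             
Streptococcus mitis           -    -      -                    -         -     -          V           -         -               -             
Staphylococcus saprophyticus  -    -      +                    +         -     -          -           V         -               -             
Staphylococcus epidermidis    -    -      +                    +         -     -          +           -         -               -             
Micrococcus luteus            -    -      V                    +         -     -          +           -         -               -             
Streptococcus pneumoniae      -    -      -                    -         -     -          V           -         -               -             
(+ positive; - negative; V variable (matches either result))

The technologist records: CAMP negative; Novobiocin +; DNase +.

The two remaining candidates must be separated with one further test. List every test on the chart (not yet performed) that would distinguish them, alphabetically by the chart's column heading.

Catalase, Coagulase, growth in 6.5% NaCl, Mannitol

Novobiocin +: excludes Staphylococcus saprophyticus — 11 left.
DNase +: excludes 8 organisms — 3 left.
CAMP -: excludes Streptococcus agalactiae — 2 left.
Two candidates remain: Staphylococcus aureus and Streptococcus pyogenes.
  PYR: V vs + — variable for at least one, does not separate.
  growth in 6.5% NaCl: Staphylococcus aureus +, Streptococcus pyogenes - — discriminates.
  Catalase: Staphylococcus aureus +, Streptococcus pyogenes - — discriminates.
  Coagulase: Staphylococcus aureus +, Streptococcus pyogenes - — discriminates.
  Mannitol: Staphylococcus aureus +, Streptococcus pyogenes - — discriminates.
  Beta-hemolysis: V vs + — variable for at least one, does not separate.
  bile-esculin: - vs - — same for both, does not separate.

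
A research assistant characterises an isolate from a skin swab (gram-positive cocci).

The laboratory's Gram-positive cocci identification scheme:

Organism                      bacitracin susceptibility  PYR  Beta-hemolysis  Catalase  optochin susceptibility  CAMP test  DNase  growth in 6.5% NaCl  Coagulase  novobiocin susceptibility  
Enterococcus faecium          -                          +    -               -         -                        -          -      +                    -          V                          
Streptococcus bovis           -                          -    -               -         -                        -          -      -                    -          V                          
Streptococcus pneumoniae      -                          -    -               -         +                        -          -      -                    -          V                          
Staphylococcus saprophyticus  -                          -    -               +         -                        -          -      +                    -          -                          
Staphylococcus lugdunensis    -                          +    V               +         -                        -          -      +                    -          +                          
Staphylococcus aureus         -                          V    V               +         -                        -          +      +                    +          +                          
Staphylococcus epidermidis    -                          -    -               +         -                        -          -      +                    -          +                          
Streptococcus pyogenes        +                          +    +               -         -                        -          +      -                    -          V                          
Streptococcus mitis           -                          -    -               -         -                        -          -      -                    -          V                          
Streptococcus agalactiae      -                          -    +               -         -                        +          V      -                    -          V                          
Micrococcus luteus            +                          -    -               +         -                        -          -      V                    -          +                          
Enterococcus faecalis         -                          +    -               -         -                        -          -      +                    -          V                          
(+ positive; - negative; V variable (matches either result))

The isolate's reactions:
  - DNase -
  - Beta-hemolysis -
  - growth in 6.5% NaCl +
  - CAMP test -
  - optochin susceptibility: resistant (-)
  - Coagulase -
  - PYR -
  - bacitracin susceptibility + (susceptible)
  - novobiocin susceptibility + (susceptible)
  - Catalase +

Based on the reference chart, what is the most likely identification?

novobiocin susceptibility +: excludes Staphylococcus saprophyticus — 11 left.
Catalase +: excludes 7 organisms — 4 left.
bacitracin susceptibility +: excludes Staphylococcus lugdunensis, Staphylococcus aureus, Staphylococcus epidermidis — 1 left.
DNase -: the one remaining candidate is consistent.
Beta-hemolysis -: the one remaining candidate is consistent.
PYR -: the one remaining candidate is consistent.
optochin susceptibility -: the one remaining candidate is consistent.
Coagulase -: the one remaining candidate is consistent.
CAMP test -: the one remaining candidate is consistent.
growth in 6.5% NaCl +: the one remaining candidate is consistent.

Micrococcus luteus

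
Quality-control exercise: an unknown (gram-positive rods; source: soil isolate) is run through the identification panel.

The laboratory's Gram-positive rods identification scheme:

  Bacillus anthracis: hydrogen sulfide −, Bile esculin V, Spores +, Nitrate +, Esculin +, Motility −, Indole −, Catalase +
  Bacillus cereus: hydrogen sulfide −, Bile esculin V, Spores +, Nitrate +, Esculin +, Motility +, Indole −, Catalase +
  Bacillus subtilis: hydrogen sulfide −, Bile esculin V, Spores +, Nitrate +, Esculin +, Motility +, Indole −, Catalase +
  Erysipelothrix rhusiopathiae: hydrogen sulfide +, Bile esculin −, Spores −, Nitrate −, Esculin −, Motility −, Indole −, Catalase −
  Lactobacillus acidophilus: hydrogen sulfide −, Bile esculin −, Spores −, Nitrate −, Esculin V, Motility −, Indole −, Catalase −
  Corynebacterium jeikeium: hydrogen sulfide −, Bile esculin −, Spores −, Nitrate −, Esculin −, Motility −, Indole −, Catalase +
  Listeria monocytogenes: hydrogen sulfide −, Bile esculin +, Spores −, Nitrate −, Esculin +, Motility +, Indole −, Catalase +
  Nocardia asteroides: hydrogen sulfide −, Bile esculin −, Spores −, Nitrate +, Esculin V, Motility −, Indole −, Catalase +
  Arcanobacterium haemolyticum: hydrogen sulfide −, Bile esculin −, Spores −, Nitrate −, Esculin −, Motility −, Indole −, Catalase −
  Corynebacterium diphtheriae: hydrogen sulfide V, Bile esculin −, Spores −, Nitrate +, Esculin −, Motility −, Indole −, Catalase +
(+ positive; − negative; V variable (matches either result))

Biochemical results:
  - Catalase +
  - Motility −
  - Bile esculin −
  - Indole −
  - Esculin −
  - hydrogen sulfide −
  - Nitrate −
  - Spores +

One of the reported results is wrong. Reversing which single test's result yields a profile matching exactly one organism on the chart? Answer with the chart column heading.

As reported, no row in the chart matches all 8 reactions.
Reversing Nitrate → still no organism matches.
Reversing hydrogen sulfide → still no organism matches.
Reversing Bile esculin → still no organism matches.
Reversing Spores (to −) → unique match: Corynebacterium jeikeium.
Reversing Esculin → still no organism matches.
Reversing Motility → still no organism matches.
Reversing Indole → still no organism matches.
Reversing Catalase → still no organism matches.

Spores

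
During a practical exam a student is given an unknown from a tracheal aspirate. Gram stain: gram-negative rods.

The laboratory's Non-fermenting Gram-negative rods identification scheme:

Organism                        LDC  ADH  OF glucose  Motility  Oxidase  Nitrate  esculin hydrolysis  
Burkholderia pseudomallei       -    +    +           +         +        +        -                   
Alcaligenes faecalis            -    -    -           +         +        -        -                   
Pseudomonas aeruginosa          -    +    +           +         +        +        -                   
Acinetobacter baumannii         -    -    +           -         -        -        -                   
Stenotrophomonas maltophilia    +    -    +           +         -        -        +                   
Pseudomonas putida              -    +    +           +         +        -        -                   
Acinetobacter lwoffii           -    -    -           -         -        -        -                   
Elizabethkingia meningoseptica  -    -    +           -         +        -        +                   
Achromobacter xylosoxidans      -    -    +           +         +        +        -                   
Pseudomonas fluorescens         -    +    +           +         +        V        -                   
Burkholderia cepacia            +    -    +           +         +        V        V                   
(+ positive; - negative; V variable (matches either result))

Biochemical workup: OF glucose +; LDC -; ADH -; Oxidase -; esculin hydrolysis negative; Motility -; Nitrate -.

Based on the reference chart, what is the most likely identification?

Nitrate -: excludes Burkholderia pseudomallei, Pseudomonas aeruginosa, Achromobacter xylosoxidans — 8 left.
Oxidase -: excludes 5 organisms — 3 left.
OF glucose +: excludes Acinetobacter lwoffii — 2 left.
Motility -: excludes Stenotrophomonas maltophilia — 1 left.
esculin hydrolysis -: the one remaining candidate is consistent.
ADH -: the one remaining candidate is consistent.
LDC -: the one remaining candidate is consistent.

Acinetobacter baumannii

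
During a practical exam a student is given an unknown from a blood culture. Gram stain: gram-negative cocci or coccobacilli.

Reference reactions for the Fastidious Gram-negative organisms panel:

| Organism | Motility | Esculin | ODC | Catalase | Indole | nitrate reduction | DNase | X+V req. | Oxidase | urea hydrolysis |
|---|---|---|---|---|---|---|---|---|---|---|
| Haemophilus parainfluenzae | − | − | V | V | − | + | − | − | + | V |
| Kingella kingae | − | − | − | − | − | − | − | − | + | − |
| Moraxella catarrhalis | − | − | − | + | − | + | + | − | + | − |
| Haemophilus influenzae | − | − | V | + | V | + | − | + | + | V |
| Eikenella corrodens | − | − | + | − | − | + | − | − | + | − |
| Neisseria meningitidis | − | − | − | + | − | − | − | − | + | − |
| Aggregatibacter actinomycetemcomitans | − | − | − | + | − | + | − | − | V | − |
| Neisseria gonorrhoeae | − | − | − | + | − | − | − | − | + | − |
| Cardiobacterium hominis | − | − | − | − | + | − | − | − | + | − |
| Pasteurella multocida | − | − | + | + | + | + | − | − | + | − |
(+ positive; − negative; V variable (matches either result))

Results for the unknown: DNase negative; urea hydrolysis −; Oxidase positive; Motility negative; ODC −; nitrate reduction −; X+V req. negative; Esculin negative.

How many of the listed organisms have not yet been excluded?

4

X+V req. −: excludes Haemophilus influenzae — 9 left.
nitrate reduction −: excludes 5 organisms — 4 left.
urea hydrolysis −: all 4 remaining candidates are consistent.
ODC −: all 4 remaining candidates are consistent.
Oxidase +: all 4 remaining candidates are consistent.
DNase −: all 4 remaining candidates are consistent.
Esculin −: all 4 remaining candidates are consistent.
Motility −: all 4 remaining candidates are consistent.
Still consistent: Cardiobacterium hominis, Kingella kingae, Neisseria gonorrhoeae, Neisseria meningitidis.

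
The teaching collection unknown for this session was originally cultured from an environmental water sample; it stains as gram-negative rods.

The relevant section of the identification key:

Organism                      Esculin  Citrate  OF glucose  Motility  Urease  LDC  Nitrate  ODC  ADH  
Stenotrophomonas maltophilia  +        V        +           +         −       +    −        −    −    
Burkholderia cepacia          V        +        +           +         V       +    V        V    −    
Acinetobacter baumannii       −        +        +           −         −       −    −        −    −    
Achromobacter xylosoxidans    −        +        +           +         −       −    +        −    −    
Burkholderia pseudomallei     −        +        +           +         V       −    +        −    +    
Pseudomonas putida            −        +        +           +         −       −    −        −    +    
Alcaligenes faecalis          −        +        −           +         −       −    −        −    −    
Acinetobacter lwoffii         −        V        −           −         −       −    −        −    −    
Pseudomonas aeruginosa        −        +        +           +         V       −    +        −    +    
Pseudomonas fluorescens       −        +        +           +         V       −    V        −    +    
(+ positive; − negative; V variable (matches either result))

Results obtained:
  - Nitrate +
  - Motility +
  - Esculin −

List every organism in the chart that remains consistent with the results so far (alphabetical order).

Nitrate +: excludes 5 organisms — 5 left.
Motility +: all 5 remaining candidates are consistent.
Esculin −: all 5 remaining candidates are consistent.

Achromobacter xylosoxidans, Burkholderia cepacia, Burkholderia pseudomallei, Pseudomonas aeruginosa, Pseudomonas fluorescens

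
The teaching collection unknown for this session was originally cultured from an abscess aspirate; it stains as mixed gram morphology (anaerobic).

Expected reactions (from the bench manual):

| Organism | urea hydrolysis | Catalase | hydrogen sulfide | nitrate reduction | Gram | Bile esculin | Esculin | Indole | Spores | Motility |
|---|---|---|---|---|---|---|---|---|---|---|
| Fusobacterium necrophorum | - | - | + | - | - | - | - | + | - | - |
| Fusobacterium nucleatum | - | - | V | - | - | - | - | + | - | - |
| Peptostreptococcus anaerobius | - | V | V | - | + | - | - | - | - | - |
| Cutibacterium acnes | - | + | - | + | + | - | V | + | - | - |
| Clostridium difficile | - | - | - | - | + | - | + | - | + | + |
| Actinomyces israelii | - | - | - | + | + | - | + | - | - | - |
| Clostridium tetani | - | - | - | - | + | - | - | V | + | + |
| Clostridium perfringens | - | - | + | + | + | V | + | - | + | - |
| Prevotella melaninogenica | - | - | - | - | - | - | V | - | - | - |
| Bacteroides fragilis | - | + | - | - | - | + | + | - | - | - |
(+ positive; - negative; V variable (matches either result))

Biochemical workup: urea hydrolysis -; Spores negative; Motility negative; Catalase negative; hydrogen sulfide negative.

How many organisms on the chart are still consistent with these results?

4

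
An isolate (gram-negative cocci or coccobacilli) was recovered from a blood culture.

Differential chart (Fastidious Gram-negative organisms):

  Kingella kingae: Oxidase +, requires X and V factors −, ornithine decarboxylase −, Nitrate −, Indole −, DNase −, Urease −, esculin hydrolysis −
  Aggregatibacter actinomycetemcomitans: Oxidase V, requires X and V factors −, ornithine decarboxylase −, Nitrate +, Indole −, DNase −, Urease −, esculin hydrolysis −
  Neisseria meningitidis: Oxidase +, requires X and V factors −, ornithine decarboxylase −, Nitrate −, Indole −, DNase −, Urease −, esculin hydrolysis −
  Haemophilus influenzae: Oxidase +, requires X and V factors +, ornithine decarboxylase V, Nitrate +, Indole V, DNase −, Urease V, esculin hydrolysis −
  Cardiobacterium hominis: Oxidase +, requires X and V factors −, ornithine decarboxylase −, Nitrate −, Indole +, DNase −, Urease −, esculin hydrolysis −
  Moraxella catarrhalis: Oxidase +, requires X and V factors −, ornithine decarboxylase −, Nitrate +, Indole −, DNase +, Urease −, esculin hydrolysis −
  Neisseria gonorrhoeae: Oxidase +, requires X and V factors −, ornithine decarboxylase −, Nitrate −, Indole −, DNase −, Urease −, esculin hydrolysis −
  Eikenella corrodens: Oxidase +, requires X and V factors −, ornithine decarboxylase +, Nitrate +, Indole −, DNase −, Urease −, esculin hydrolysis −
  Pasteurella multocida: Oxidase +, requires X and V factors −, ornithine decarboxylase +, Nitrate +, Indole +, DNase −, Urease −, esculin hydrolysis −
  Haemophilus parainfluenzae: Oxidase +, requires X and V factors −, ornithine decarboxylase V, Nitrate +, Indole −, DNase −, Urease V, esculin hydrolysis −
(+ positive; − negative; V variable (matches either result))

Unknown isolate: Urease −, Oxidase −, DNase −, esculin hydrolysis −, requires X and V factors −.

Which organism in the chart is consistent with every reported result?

Aggregatibacter actinomycetemcomitans

Urease −: all 10 remaining candidates are consistent.
DNase −: excludes Moraxella catarrhalis — 9 left.
esculin hydrolysis −: all 9 remaining candidates are consistent.
Oxidase −: excludes 8 organisms — 1 left.
requires X and V factors −: the one remaining candidate is consistent.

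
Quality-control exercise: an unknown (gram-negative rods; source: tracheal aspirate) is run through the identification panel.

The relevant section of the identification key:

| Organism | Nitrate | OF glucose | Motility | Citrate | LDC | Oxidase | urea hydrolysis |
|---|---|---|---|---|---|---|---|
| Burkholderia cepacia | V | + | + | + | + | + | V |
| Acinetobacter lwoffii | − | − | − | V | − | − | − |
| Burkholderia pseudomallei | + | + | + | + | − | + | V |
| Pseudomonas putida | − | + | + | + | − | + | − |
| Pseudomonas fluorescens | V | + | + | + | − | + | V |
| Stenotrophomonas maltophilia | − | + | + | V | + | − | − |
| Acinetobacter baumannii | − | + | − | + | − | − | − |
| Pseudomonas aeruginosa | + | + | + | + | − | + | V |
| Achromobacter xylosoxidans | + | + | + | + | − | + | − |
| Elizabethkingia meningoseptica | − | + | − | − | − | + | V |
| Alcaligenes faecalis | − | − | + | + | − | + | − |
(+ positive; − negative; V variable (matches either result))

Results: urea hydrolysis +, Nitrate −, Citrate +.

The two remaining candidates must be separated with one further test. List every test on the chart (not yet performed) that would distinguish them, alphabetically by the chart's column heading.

LDC

Nitrate −: excludes Burkholderia pseudomallei, Pseudomonas aeruginosa, Achromobacter xylosoxidans — 8 left.
urea hydrolysis +: excludes 5 organisms — 3 left.
Citrate +: excludes Elizabethkingia meningoseptica — 2 left.
Two candidates remain: Burkholderia cepacia and Pseudomonas fluorescens.
  OF glucose: + vs + — same for both, does not separate.
  Motility: + vs + — same for both, does not separate.
  LDC: Burkholderia cepacia +, Pseudomonas fluorescens − — discriminates.
  Oxidase: + vs + — same for both, does not separate.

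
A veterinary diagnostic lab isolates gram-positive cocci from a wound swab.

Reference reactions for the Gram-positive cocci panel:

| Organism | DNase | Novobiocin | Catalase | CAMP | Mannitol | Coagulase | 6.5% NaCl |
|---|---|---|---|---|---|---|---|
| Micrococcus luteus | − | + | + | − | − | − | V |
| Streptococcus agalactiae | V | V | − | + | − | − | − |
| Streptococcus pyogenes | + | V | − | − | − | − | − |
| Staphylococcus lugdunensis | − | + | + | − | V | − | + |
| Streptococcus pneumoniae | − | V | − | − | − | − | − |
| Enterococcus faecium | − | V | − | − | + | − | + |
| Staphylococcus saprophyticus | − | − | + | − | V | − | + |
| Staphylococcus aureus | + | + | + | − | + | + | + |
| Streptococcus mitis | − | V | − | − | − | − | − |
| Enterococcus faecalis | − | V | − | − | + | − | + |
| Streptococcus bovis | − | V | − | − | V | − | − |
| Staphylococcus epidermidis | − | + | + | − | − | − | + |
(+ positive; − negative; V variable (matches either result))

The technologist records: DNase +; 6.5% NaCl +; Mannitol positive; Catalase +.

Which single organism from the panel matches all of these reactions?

6.5% NaCl +: excludes 5 organisms — 7 left.
Catalase +: excludes Enterococcus faecium, Enterococcus faecalis — 5 left.
DNase +: excludes Micrococcus luteus, Staphylococcus lugdunensis, Staphylococcus saprophyticus, Staphylococcus epidermidis — 1 left.
Mannitol +: the one remaining candidate is consistent.

Staphylococcus aureus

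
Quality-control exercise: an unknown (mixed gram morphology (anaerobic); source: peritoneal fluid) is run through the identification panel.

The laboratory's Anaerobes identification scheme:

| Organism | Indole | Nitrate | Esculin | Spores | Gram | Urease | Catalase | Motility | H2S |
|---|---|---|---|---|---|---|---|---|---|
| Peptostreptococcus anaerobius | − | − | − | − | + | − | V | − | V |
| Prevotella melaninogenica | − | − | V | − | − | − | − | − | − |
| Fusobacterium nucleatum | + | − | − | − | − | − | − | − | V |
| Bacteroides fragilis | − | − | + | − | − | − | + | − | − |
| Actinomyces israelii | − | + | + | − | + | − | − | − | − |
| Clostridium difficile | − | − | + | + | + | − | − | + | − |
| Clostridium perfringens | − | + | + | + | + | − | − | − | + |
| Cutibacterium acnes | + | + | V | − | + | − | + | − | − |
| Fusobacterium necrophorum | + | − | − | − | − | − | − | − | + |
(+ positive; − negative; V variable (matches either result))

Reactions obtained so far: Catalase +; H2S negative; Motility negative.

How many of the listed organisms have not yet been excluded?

Catalase +: excludes 6 organisms — 3 left.
Motility −: all 3 remaining candidates are consistent.
H2S −: all 3 remaining candidates are consistent.
Still consistent: Bacteroides fragilis, Cutibacterium acnes, Peptostreptococcus anaerobius.

3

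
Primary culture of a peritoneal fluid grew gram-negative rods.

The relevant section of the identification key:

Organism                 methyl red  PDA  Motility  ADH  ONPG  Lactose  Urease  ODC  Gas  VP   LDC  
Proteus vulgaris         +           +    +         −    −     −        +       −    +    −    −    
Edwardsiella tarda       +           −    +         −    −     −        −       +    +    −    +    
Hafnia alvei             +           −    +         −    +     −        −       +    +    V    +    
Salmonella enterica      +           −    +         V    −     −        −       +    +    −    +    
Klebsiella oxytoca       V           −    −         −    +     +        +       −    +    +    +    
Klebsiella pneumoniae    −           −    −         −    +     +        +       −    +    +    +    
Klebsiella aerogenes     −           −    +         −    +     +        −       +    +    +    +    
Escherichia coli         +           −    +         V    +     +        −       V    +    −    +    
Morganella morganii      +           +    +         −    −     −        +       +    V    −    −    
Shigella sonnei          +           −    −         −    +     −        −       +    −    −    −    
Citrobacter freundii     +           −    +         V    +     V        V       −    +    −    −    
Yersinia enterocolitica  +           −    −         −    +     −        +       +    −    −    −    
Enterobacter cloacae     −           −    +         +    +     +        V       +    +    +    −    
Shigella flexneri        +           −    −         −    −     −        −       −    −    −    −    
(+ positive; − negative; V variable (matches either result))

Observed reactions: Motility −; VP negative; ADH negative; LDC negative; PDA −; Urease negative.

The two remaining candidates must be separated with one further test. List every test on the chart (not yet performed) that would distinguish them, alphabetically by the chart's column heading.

PDA −: excludes Proteus vulgaris, Morganella morganii — 12 left.
VP −: excludes Klebsiella oxytoca, Klebsiella pneumoniae, Klebsiella aerogenes, Enterobacter cloacae — 8 left.
ADH −: all 8 remaining candidates are consistent.
LDC −: excludes Edwardsiella tarda, Hafnia alvei, Salmonella enterica, Escherichia coli — 4 left.
Urease −: excludes Yersinia enterocolitica — 3 left.
Motility −: excludes Citrobacter freundii — 2 left.
Two candidates remain: Shigella flexneri and Shigella sonnei.
  methyl red: + vs + — same for both, does not separate.
  ONPG: Shigella flexneri −, Shigella sonnei + — discriminates.
  Lactose: − vs − — same for both, does not separate.
  ODC: Shigella flexneri −, Shigella sonnei + — discriminates.
  Gas: − vs − — same for both, does not separate.

ODC, ONPG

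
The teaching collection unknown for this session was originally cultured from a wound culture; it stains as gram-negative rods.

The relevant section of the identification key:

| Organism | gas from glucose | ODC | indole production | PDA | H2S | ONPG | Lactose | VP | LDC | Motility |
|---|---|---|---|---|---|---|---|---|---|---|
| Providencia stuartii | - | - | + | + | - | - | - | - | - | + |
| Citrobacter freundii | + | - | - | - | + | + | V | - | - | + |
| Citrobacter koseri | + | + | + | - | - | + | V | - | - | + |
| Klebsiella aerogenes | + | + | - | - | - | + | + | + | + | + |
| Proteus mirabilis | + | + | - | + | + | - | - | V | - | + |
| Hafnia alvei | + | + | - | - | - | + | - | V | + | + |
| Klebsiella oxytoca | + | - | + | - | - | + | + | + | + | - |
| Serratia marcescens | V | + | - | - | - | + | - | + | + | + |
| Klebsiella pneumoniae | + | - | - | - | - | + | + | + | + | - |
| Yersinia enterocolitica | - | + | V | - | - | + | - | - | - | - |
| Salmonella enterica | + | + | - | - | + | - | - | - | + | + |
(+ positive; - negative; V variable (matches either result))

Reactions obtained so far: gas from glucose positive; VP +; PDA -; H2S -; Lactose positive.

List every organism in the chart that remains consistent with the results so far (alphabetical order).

Klebsiella aerogenes, Klebsiella oxytoca, Klebsiella pneumoniae

gas from glucose +: excludes Providencia stuartii, Yersinia enterocolitica — 9 left.
PDA -: excludes Proteus mirabilis — 8 left.
H2S -: excludes Citrobacter freundii, Salmonella enterica — 6 left.
VP +: excludes Citrobacter koseri — 5 left.
Lactose +: excludes Hafnia alvei, Serratia marcescens — 3 left.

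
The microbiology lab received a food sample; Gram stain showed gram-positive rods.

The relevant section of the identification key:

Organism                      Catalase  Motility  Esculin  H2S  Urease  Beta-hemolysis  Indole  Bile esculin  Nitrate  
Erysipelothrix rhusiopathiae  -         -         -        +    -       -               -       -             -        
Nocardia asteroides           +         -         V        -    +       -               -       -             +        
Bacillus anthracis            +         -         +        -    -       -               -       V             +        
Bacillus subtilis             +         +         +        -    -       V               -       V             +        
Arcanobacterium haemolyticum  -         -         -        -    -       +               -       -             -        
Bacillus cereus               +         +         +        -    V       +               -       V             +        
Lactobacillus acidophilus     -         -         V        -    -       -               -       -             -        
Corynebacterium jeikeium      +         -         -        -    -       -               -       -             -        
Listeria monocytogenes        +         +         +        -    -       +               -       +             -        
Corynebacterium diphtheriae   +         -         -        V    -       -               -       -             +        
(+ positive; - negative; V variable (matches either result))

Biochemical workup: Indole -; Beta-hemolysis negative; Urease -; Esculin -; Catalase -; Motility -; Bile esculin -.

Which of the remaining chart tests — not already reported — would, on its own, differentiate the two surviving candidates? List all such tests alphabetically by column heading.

H2S

Urease -: excludes Nocardia asteroides — 9 left.
Bile esculin -: excludes Listeria monocytogenes — 8 left.
Motility -: excludes Bacillus subtilis, Bacillus cereus — 6 left.
Catalase -: excludes Bacillus anthracis, Corynebacterium jeikeium, Corynebacterium diphtheriae — 3 left.
Indole -: all 3 remaining candidates are consistent.
Esculin -: all 3 remaining candidates are consistent.
Beta-hemolysis -: excludes Arcanobacterium haemolyticum — 2 left.
Two candidates remain: Erysipelothrix rhusiopathiae and Lactobacillus acidophilus.
  H2S: Erysipelothrix rhusiopathiae +, Lactobacillus acidophilus - — discriminates.
  Nitrate: - vs - — same for both, does not separate.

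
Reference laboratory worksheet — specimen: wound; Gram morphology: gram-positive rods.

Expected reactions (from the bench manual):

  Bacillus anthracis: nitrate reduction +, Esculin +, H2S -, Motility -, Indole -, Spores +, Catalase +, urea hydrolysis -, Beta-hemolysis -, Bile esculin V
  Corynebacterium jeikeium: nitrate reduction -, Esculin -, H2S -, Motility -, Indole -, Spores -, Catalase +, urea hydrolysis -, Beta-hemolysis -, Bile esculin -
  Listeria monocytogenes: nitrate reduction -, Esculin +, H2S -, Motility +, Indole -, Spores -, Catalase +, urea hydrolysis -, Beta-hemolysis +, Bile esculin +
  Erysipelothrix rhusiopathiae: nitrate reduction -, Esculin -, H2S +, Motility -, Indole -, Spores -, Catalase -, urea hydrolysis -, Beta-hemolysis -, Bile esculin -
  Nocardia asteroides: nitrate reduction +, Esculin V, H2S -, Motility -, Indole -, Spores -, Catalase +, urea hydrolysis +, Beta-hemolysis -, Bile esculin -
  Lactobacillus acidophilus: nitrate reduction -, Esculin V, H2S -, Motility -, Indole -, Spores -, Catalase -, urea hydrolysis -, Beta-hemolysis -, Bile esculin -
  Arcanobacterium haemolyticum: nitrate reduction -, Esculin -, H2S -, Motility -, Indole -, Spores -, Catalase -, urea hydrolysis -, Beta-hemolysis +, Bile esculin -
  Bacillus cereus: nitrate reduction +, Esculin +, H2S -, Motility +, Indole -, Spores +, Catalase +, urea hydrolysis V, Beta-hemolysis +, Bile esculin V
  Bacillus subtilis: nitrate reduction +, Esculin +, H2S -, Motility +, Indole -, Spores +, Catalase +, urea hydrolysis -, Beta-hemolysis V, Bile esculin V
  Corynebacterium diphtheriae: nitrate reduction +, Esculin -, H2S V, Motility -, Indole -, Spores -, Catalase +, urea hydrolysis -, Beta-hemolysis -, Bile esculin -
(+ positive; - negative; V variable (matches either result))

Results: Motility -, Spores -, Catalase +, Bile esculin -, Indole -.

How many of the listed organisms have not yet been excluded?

3

Bile esculin -: excludes Listeria monocytogenes — 9 left.
Spores -: excludes Bacillus anthracis, Bacillus cereus, Bacillus subtilis — 6 left.
Motility -: all 6 remaining candidates are consistent.
Indole -: all 6 remaining candidates are consistent.
Catalase +: excludes Erysipelothrix rhusiopathiae, Lactobacillus acidophilus, Arcanobacterium haemolyticum — 3 left.
Still consistent: Corynebacterium diphtheriae, Corynebacterium jeikeium, Nocardia asteroides.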